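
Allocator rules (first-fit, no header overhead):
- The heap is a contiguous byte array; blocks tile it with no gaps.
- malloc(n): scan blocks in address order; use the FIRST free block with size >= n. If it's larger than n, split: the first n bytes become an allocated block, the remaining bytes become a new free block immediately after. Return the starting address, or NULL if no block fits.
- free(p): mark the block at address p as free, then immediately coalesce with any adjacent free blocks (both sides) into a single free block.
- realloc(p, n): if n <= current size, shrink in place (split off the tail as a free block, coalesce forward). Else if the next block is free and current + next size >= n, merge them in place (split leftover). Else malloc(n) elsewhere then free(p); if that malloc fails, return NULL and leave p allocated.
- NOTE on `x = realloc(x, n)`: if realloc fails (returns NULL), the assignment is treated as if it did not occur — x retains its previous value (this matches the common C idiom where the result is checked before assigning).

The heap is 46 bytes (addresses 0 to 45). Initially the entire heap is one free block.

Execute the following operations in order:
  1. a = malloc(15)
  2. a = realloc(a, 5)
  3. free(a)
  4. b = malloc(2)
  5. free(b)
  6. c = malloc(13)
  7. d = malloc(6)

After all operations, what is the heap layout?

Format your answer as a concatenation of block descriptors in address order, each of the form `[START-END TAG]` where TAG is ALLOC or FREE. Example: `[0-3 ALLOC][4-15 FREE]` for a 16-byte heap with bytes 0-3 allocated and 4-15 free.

Answer: [0-12 ALLOC][13-18 ALLOC][19-45 FREE]

Derivation:
Op 1: a = malloc(15) -> a = 0; heap: [0-14 ALLOC][15-45 FREE]
Op 2: a = realloc(a, 5) -> a = 0; heap: [0-4 ALLOC][5-45 FREE]
Op 3: free(a) -> (freed a); heap: [0-45 FREE]
Op 4: b = malloc(2) -> b = 0; heap: [0-1 ALLOC][2-45 FREE]
Op 5: free(b) -> (freed b); heap: [0-45 FREE]
Op 6: c = malloc(13) -> c = 0; heap: [0-12 ALLOC][13-45 FREE]
Op 7: d = malloc(6) -> d = 13; heap: [0-12 ALLOC][13-18 ALLOC][19-45 FREE]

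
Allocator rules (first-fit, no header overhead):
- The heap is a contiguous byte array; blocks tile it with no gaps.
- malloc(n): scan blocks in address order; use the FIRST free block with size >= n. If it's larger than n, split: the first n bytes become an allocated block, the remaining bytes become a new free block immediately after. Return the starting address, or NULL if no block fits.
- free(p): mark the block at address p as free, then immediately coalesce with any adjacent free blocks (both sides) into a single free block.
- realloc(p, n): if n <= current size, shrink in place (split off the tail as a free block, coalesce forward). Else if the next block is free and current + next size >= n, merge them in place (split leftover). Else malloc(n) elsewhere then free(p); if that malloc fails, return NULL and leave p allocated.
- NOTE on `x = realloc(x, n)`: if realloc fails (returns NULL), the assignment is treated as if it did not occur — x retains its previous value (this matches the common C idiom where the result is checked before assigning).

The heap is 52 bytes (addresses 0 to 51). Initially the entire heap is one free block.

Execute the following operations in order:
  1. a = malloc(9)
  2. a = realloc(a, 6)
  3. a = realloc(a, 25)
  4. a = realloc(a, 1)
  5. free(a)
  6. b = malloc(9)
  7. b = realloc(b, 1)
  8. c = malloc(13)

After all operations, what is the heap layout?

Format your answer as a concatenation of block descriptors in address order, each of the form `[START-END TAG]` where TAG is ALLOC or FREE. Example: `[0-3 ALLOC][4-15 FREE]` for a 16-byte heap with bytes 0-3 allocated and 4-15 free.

Op 1: a = malloc(9) -> a = 0; heap: [0-8 ALLOC][9-51 FREE]
Op 2: a = realloc(a, 6) -> a = 0; heap: [0-5 ALLOC][6-51 FREE]
Op 3: a = realloc(a, 25) -> a = 0; heap: [0-24 ALLOC][25-51 FREE]
Op 4: a = realloc(a, 1) -> a = 0; heap: [0-0 ALLOC][1-51 FREE]
Op 5: free(a) -> (freed a); heap: [0-51 FREE]
Op 6: b = malloc(9) -> b = 0; heap: [0-8 ALLOC][9-51 FREE]
Op 7: b = realloc(b, 1) -> b = 0; heap: [0-0 ALLOC][1-51 FREE]
Op 8: c = malloc(13) -> c = 1; heap: [0-0 ALLOC][1-13 ALLOC][14-51 FREE]

Answer: [0-0 ALLOC][1-13 ALLOC][14-51 FREE]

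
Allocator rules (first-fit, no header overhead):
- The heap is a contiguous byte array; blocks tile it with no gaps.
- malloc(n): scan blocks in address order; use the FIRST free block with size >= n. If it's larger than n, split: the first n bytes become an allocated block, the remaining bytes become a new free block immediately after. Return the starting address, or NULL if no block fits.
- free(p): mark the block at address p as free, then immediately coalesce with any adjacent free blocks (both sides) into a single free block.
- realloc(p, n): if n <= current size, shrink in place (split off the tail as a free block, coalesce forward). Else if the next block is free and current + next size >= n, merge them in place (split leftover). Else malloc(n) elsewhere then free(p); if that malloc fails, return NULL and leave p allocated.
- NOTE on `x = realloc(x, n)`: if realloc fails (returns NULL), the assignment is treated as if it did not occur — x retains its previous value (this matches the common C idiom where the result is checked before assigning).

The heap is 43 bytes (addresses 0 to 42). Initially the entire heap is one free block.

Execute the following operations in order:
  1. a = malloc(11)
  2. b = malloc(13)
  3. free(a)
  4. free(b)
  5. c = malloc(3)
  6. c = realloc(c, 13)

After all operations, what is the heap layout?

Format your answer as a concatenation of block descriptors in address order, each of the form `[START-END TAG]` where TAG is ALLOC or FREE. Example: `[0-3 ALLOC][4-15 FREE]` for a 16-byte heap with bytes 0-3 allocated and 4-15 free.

Answer: [0-12 ALLOC][13-42 FREE]

Derivation:
Op 1: a = malloc(11) -> a = 0; heap: [0-10 ALLOC][11-42 FREE]
Op 2: b = malloc(13) -> b = 11; heap: [0-10 ALLOC][11-23 ALLOC][24-42 FREE]
Op 3: free(a) -> (freed a); heap: [0-10 FREE][11-23 ALLOC][24-42 FREE]
Op 4: free(b) -> (freed b); heap: [0-42 FREE]
Op 5: c = malloc(3) -> c = 0; heap: [0-2 ALLOC][3-42 FREE]
Op 6: c = realloc(c, 13) -> c = 0; heap: [0-12 ALLOC][13-42 FREE]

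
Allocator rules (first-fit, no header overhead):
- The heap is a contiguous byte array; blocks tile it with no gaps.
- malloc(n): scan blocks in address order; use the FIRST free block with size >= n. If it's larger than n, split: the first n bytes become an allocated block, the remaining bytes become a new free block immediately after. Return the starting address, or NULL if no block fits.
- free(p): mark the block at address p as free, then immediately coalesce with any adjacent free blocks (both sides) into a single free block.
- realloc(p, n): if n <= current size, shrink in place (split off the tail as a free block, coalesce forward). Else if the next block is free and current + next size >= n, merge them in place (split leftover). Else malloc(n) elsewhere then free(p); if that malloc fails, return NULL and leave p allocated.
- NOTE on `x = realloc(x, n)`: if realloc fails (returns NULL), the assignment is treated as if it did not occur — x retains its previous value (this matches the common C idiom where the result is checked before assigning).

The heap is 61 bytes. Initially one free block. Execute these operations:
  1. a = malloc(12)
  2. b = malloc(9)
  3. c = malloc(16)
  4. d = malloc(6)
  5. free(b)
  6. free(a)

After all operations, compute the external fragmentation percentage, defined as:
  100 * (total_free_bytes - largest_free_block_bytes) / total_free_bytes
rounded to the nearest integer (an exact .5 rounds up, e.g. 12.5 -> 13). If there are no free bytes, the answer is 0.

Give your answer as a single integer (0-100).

Answer: 46

Derivation:
Op 1: a = malloc(12) -> a = 0; heap: [0-11 ALLOC][12-60 FREE]
Op 2: b = malloc(9) -> b = 12; heap: [0-11 ALLOC][12-20 ALLOC][21-60 FREE]
Op 3: c = malloc(16) -> c = 21; heap: [0-11 ALLOC][12-20 ALLOC][21-36 ALLOC][37-60 FREE]
Op 4: d = malloc(6) -> d = 37; heap: [0-11 ALLOC][12-20 ALLOC][21-36 ALLOC][37-42 ALLOC][43-60 FREE]
Op 5: free(b) -> (freed b); heap: [0-11 ALLOC][12-20 FREE][21-36 ALLOC][37-42 ALLOC][43-60 FREE]
Op 6: free(a) -> (freed a); heap: [0-20 FREE][21-36 ALLOC][37-42 ALLOC][43-60 FREE]
Free blocks: [21 18] total_free=39 largest=21 -> 100*(39-21)/39 = 1800/39 ≈ 46.154 -> rounds to 46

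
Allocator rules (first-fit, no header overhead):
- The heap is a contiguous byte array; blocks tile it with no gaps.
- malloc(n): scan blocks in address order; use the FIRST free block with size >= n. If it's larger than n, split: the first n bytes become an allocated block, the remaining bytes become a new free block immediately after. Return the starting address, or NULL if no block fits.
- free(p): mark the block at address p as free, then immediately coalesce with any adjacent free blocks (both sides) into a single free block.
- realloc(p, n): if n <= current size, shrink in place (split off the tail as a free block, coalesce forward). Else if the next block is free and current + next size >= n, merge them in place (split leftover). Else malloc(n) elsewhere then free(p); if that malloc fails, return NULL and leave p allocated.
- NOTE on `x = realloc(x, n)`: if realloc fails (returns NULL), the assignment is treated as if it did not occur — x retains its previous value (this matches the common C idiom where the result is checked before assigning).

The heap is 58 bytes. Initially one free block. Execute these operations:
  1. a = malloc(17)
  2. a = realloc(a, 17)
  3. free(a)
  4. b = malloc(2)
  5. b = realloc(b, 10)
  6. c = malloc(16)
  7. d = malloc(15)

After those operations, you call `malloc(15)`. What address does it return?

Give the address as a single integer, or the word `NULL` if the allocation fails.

Answer: 41

Derivation:
Op 1: a = malloc(17) -> a = 0; heap: [0-16 ALLOC][17-57 FREE]
Op 2: a = realloc(a, 17) -> a = 0; heap: [0-16 ALLOC][17-57 FREE]
Op 3: free(a) -> (freed a); heap: [0-57 FREE]
Op 4: b = malloc(2) -> b = 0; heap: [0-1 ALLOC][2-57 FREE]
Op 5: b = realloc(b, 10) -> b = 0; heap: [0-9 ALLOC][10-57 FREE]
Op 6: c = malloc(16) -> c = 10; heap: [0-9 ALLOC][10-25 ALLOC][26-57 FREE]
Op 7: d = malloc(15) -> d = 26; heap: [0-9 ALLOC][10-25 ALLOC][26-40 ALLOC][41-57 FREE]
malloc(15): first-fit scan over [0-9 ALLOC][10-25 ALLOC][26-40 ALLOC][41-57 FREE] -> 41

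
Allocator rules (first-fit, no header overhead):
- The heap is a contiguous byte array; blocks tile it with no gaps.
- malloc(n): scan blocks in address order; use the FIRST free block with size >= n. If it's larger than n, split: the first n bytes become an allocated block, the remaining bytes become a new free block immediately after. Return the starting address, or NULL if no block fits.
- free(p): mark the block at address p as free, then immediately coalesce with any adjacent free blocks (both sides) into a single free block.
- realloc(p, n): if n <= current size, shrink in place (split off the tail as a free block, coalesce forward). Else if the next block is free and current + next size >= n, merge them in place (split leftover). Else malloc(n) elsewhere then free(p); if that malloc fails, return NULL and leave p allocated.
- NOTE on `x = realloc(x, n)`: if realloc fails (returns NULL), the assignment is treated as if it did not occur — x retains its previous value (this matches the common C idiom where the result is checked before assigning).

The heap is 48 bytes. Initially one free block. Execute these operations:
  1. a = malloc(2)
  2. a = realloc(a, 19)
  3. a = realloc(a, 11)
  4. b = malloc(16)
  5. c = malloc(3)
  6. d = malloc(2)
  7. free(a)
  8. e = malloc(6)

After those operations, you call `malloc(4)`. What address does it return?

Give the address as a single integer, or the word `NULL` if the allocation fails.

Answer: 6

Derivation:
Op 1: a = malloc(2) -> a = 0; heap: [0-1 ALLOC][2-47 FREE]
Op 2: a = realloc(a, 19) -> a = 0; heap: [0-18 ALLOC][19-47 FREE]
Op 3: a = realloc(a, 11) -> a = 0; heap: [0-10 ALLOC][11-47 FREE]
Op 4: b = malloc(16) -> b = 11; heap: [0-10 ALLOC][11-26 ALLOC][27-47 FREE]
Op 5: c = malloc(3) -> c = 27; heap: [0-10 ALLOC][11-26 ALLOC][27-29 ALLOC][30-47 FREE]
Op 6: d = malloc(2) -> d = 30; heap: [0-10 ALLOC][11-26 ALLOC][27-29 ALLOC][30-31 ALLOC][32-47 FREE]
Op 7: free(a) -> (freed a); heap: [0-10 FREE][11-26 ALLOC][27-29 ALLOC][30-31 ALLOC][32-47 FREE]
Op 8: e = malloc(6) -> e = 0; heap: [0-5 ALLOC][6-10 FREE][11-26 ALLOC][27-29 ALLOC][30-31 ALLOC][32-47 FREE]
malloc(4): first-fit scan over [0-5 ALLOC][6-10 FREE][11-26 ALLOC][27-29 ALLOC][30-31 ALLOC][32-47 FREE] -> 6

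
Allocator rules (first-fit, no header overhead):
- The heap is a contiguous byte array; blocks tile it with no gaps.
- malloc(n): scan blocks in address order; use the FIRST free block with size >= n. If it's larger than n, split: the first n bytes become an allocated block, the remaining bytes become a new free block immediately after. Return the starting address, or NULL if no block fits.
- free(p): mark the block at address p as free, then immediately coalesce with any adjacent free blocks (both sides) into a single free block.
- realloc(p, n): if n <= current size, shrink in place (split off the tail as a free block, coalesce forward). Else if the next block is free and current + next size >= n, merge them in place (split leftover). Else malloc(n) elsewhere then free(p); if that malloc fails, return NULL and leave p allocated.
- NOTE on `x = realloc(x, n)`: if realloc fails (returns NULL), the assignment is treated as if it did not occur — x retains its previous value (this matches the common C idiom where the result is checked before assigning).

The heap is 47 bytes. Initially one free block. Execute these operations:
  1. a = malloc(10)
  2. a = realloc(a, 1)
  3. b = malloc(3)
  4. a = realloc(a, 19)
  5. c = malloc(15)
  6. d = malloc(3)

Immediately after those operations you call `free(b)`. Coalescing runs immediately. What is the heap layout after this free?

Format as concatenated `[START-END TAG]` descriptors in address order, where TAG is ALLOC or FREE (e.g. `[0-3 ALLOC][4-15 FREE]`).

Op 1: a = malloc(10) -> a = 0; heap: [0-9 ALLOC][10-46 FREE]
Op 2: a = realloc(a, 1) -> a = 0; heap: [0-0 ALLOC][1-46 FREE]
Op 3: b = malloc(3) -> b = 1; heap: [0-0 ALLOC][1-3 ALLOC][4-46 FREE]
Op 4: a = realloc(a, 19) -> a = 4; heap: [0-0 FREE][1-3 ALLOC][4-22 ALLOC][23-46 FREE]
Op 5: c = malloc(15) -> c = 23; heap: [0-0 FREE][1-3 ALLOC][4-22 ALLOC][23-37 ALLOC][38-46 FREE]
Op 6: d = malloc(3) -> d = 38; heap: [0-0 FREE][1-3 ALLOC][4-22 ALLOC][23-37 ALLOC][38-40 ALLOC][41-46 FREE]
free(b): b = 1 -> block [1-3 ALLOC]; mark free, coalesce with adjacent free neighbors -> [0-3 FREE][4-22 ALLOC][23-37 ALLOC][38-40 ALLOC][41-46 FREE]

Answer: [0-3 FREE][4-22 ALLOC][23-37 ALLOC][38-40 ALLOC][41-46 FREE]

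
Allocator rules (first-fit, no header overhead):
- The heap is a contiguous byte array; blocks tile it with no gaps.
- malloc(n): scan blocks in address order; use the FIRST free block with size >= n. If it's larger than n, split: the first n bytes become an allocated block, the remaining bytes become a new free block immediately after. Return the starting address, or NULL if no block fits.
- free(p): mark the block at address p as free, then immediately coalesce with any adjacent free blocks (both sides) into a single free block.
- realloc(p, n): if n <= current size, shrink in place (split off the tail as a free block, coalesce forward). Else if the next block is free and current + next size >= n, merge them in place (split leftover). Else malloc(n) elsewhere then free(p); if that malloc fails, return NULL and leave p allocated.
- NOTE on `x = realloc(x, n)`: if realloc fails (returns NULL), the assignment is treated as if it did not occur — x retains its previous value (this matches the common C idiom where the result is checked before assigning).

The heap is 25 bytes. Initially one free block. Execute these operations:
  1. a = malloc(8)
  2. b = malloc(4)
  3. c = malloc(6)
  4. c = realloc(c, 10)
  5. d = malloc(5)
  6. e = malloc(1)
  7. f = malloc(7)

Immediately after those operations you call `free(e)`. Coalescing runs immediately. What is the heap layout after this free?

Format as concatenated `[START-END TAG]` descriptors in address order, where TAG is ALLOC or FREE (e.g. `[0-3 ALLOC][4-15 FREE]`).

Answer: [0-7 ALLOC][8-11 ALLOC][12-21 ALLOC][22-24 FREE]

Derivation:
Op 1: a = malloc(8) -> a = 0; heap: [0-7 ALLOC][8-24 FREE]
Op 2: b = malloc(4) -> b = 8; heap: [0-7 ALLOC][8-11 ALLOC][12-24 FREE]
Op 3: c = malloc(6) -> c = 12; heap: [0-7 ALLOC][8-11 ALLOC][12-17 ALLOC][18-24 FREE]
Op 4: c = realloc(c, 10) -> c = 12; heap: [0-7 ALLOC][8-11 ALLOC][12-21 ALLOC][22-24 FREE]
Op 5: d = malloc(5) -> d = NULL; heap: [0-7 ALLOC][8-11 ALLOC][12-21 ALLOC][22-24 FREE]
Op 6: e = malloc(1) -> e = 22; heap: [0-7 ALLOC][8-11 ALLOC][12-21 ALLOC][22-22 ALLOC][23-24 FREE]
Op 7: f = malloc(7) -> f = NULL; heap: [0-7 ALLOC][8-11 ALLOC][12-21 ALLOC][22-22 ALLOC][23-24 FREE]
free(e): e = 22 -> block [22-22 ALLOC]; mark free, coalesce with adjacent free neighbors -> [0-7 ALLOC][8-11 ALLOC][12-21 ALLOC][22-24 FREE]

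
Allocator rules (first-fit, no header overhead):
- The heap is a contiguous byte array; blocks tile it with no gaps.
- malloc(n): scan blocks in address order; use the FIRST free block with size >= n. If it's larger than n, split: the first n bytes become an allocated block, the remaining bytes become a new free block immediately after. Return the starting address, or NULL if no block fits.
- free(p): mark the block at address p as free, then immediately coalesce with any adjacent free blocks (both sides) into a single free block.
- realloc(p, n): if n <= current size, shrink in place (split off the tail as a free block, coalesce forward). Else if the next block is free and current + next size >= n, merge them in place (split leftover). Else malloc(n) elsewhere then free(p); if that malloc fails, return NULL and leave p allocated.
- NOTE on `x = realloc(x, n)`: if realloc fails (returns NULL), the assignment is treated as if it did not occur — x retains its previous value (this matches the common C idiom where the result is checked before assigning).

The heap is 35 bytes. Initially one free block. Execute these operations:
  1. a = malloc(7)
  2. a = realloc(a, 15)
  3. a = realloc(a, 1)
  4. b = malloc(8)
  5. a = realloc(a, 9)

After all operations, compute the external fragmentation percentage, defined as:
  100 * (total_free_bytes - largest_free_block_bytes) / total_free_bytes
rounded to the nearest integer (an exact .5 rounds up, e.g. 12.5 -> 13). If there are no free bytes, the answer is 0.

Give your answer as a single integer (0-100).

Answer: 6

Derivation:
Op 1: a = malloc(7) -> a = 0; heap: [0-6 ALLOC][7-34 FREE]
Op 2: a = realloc(a, 15) -> a = 0; heap: [0-14 ALLOC][15-34 FREE]
Op 3: a = realloc(a, 1) -> a = 0; heap: [0-0 ALLOC][1-34 FREE]
Op 4: b = malloc(8) -> b = 1; heap: [0-0 ALLOC][1-8 ALLOC][9-34 FREE]
Op 5: a = realloc(a, 9) -> a = 9; heap: [0-0 FREE][1-8 ALLOC][9-17 ALLOC][18-34 FREE]
Free blocks: [1 17] total_free=18 largest=17 -> 100*(18-17)/18 = 100/18 ≈ 5.556 -> rounds to 6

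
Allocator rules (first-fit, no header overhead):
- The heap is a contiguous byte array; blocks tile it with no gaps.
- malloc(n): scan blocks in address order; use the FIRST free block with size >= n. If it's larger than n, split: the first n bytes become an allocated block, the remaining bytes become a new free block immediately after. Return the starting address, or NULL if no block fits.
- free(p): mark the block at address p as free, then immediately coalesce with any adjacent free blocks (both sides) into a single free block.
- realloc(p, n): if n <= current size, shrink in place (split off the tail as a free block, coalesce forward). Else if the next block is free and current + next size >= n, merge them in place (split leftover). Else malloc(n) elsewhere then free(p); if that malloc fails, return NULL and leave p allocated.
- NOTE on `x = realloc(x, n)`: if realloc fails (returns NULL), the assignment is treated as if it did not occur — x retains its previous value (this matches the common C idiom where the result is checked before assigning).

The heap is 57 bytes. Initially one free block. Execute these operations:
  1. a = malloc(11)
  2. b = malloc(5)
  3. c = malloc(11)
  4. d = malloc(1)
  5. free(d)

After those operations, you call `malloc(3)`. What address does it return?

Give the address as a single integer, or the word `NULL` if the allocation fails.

Answer: 27

Derivation:
Op 1: a = malloc(11) -> a = 0; heap: [0-10 ALLOC][11-56 FREE]
Op 2: b = malloc(5) -> b = 11; heap: [0-10 ALLOC][11-15 ALLOC][16-56 FREE]
Op 3: c = malloc(11) -> c = 16; heap: [0-10 ALLOC][11-15 ALLOC][16-26 ALLOC][27-56 FREE]
Op 4: d = malloc(1) -> d = 27; heap: [0-10 ALLOC][11-15 ALLOC][16-26 ALLOC][27-27 ALLOC][28-56 FREE]
Op 5: free(d) -> (freed d); heap: [0-10 ALLOC][11-15 ALLOC][16-26 ALLOC][27-56 FREE]
malloc(3): first-fit scan over [0-10 ALLOC][11-15 ALLOC][16-26 ALLOC][27-56 FREE] -> 27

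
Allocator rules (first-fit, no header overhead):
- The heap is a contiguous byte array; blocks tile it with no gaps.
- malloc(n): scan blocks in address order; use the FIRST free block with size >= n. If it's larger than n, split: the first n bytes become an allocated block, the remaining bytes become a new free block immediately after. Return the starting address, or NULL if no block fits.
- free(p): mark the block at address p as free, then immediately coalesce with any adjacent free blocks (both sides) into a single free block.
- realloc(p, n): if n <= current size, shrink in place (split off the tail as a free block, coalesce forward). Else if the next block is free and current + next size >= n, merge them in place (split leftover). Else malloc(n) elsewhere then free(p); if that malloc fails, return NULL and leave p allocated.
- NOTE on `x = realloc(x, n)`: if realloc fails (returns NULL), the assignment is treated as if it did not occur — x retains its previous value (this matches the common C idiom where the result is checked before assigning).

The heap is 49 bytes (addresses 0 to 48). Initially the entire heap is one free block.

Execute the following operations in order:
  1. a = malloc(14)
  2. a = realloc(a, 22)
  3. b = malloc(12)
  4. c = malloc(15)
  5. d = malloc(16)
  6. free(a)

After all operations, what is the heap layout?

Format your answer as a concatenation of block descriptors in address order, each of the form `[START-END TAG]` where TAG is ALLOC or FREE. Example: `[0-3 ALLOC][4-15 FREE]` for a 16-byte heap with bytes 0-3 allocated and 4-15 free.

Answer: [0-21 FREE][22-33 ALLOC][34-48 ALLOC]

Derivation:
Op 1: a = malloc(14) -> a = 0; heap: [0-13 ALLOC][14-48 FREE]
Op 2: a = realloc(a, 22) -> a = 0; heap: [0-21 ALLOC][22-48 FREE]
Op 3: b = malloc(12) -> b = 22; heap: [0-21 ALLOC][22-33 ALLOC][34-48 FREE]
Op 4: c = malloc(15) -> c = 34; heap: [0-21 ALLOC][22-33 ALLOC][34-48 ALLOC]
Op 5: d = malloc(16) -> d = NULL; heap: [0-21 ALLOC][22-33 ALLOC][34-48 ALLOC]
Op 6: free(a) -> (freed a); heap: [0-21 FREE][22-33 ALLOC][34-48 ALLOC]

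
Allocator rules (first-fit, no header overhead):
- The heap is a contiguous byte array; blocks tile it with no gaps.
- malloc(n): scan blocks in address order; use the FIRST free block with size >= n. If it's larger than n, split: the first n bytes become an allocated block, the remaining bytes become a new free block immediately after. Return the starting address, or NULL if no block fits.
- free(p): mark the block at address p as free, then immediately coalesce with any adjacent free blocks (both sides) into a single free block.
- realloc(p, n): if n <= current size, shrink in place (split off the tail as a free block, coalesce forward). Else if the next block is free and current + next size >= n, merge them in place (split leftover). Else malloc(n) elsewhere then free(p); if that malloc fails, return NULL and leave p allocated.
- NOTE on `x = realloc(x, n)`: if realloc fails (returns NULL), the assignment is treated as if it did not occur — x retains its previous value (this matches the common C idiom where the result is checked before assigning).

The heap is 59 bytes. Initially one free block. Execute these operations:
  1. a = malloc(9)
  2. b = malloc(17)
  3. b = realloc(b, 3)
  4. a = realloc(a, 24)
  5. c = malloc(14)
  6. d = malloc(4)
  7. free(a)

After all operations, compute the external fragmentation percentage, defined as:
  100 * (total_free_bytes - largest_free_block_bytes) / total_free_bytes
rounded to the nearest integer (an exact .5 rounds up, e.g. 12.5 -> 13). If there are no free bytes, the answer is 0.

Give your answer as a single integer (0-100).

Op 1: a = malloc(9) -> a = 0; heap: [0-8 ALLOC][9-58 FREE]
Op 2: b = malloc(17) -> b = 9; heap: [0-8 ALLOC][9-25 ALLOC][26-58 FREE]
Op 3: b = realloc(b, 3) -> b = 9; heap: [0-8 ALLOC][9-11 ALLOC][12-58 FREE]
Op 4: a = realloc(a, 24) -> a = 12; heap: [0-8 FREE][9-11 ALLOC][12-35 ALLOC][36-58 FREE]
Op 5: c = malloc(14) -> c = 36; heap: [0-8 FREE][9-11 ALLOC][12-35 ALLOC][36-49 ALLOC][50-58 FREE]
Op 6: d = malloc(4) -> d = 0; heap: [0-3 ALLOC][4-8 FREE][9-11 ALLOC][12-35 ALLOC][36-49 ALLOC][50-58 FREE]
Op 7: free(a) -> (freed a); heap: [0-3 ALLOC][4-8 FREE][9-11 ALLOC][12-35 FREE][36-49 ALLOC][50-58 FREE]
Free blocks: [5 24 9] total_free=38 largest=24 -> 100*(38-24)/38 = 1400/38 ≈ 36.842 -> rounds to 37

Answer: 37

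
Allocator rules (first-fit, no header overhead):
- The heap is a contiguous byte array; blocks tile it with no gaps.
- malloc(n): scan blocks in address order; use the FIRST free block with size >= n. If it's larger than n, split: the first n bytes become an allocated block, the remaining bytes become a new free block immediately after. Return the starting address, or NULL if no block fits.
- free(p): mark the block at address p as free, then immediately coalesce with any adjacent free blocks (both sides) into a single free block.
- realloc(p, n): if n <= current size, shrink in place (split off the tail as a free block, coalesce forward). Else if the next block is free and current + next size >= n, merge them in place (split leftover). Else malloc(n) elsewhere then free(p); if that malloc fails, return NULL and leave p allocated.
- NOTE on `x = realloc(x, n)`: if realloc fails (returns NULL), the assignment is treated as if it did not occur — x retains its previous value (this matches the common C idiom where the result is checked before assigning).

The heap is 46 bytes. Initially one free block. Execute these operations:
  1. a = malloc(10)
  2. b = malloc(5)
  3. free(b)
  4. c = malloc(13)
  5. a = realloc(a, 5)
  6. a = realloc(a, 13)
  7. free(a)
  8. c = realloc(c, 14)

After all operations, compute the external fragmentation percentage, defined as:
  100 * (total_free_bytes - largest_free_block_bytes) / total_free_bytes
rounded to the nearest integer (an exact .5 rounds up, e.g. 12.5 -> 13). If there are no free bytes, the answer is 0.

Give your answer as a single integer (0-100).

Op 1: a = malloc(10) -> a = 0; heap: [0-9 ALLOC][10-45 FREE]
Op 2: b = malloc(5) -> b = 10; heap: [0-9 ALLOC][10-14 ALLOC][15-45 FREE]
Op 3: free(b) -> (freed b); heap: [0-9 ALLOC][10-45 FREE]
Op 4: c = malloc(13) -> c = 10; heap: [0-9 ALLOC][10-22 ALLOC][23-45 FREE]
Op 5: a = realloc(a, 5) -> a = 0; heap: [0-4 ALLOC][5-9 FREE][10-22 ALLOC][23-45 FREE]
Op 6: a = realloc(a, 13) -> a = 23; heap: [0-9 FREE][10-22 ALLOC][23-35 ALLOC][36-45 FREE]
Op 7: free(a) -> (freed a); heap: [0-9 FREE][10-22 ALLOC][23-45 FREE]
Op 8: c = realloc(c, 14) -> c = 10; heap: [0-9 FREE][10-23 ALLOC][24-45 FREE]
Free blocks: [10 22] total_free=32 largest=22 -> 100*(32-22)/32 = 1000/32 = 31.25 -> rounds to 31

Answer: 31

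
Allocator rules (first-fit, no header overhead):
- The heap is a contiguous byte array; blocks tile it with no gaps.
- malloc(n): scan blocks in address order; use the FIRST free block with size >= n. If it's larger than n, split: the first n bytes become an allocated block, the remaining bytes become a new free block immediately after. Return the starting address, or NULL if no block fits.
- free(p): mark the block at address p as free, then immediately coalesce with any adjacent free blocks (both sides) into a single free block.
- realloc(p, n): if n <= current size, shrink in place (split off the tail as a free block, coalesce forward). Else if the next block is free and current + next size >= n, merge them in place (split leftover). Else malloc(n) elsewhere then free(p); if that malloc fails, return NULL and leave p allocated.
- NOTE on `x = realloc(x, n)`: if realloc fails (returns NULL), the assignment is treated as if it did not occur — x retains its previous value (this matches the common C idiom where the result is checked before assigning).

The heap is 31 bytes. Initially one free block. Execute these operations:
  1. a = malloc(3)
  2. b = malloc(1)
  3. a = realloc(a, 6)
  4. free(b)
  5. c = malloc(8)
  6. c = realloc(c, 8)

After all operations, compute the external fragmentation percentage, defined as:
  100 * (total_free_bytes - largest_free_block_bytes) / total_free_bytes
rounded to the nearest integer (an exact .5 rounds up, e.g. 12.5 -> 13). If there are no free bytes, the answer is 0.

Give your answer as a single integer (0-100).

Op 1: a = malloc(3) -> a = 0; heap: [0-2 ALLOC][3-30 FREE]
Op 2: b = malloc(1) -> b = 3; heap: [0-2 ALLOC][3-3 ALLOC][4-30 FREE]
Op 3: a = realloc(a, 6) -> a = 4; heap: [0-2 FREE][3-3 ALLOC][4-9 ALLOC][10-30 FREE]
Op 4: free(b) -> (freed b); heap: [0-3 FREE][4-9 ALLOC][10-30 FREE]
Op 5: c = malloc(8) -> c = 10; heap: [0-3 FREE][4-9 ALLOC][10-17 ALLOC][18-30 FREE]
Op 6: c = realloc(c, 8) -> c = 10; heap: [0-3 FREE][4-9 ALLOC][10-17 ALLOC][18-30 FREE]
Free blocks: [4 13] total_free=17 largest=13 -> 100*(17-13)/17 = 400/17 ≈ 23.529 -> rounds to 24

Answer: 24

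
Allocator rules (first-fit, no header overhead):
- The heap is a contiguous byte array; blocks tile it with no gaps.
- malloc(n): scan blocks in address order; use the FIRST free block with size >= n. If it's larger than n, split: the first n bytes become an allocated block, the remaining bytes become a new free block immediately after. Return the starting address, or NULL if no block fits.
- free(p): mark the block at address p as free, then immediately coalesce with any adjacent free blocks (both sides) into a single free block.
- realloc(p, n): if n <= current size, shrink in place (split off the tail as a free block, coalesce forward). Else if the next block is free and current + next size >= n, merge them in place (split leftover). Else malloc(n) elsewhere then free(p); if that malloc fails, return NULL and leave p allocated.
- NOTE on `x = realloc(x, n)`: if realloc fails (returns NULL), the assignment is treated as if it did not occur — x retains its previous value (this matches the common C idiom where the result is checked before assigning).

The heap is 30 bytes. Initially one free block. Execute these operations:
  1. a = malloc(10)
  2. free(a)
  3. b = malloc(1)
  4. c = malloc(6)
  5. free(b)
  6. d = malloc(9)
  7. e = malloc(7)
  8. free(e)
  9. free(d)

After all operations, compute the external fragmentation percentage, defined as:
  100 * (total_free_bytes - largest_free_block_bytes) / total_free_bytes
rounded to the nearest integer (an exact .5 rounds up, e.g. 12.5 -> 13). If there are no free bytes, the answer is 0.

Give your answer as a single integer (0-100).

Answer: 4

Derivation:
Op 1: a = malloc(10) -> a = 0; heap: [0-9 ALLOC][10-29 FREE]
Op 2: free(a) -> (freed a); heap: [0-29 FREE]
Op 3: b = malloc(1) -> b = 0; heap: [0-0 ALLOC][1-29 FREE]
Op 4: c = malloc(6) -> c = 1; heap: [0-0 ALLOC][1-6 ALLOC][7-29 FREE]
Op 5: free(b) -> (freed b); heap: [0-0 FREE][1-6 ALLOC][7-29 FREE]
Op 6: d = malloc(9) -> d = 7; heap: [0-0 FREE][1-6 ALLOC][7-15 ALLOC][16-29 FREE]
Op 7: e = malloc(7) -> e = 16; heap: [0-0 FREE][1-6 ALLOC][7-15 ALLOC][16-22 ALLOC][23-29 FREE]
Op 8: free(e) -> (freed e); heap: [0-0 FREE][1-6 ALLOC][7-15 ALLOC][16-29 FREE]
Op 9: free(d) -> (freed d); heap: [0-0 FREE][1-6 ALLOC][7-29 FREE]
Free blocks: [1 23] total_free=24 largest=23 -> 100*(24-23)/24 = 100/24 ≈ 4.167 -> rounds to 4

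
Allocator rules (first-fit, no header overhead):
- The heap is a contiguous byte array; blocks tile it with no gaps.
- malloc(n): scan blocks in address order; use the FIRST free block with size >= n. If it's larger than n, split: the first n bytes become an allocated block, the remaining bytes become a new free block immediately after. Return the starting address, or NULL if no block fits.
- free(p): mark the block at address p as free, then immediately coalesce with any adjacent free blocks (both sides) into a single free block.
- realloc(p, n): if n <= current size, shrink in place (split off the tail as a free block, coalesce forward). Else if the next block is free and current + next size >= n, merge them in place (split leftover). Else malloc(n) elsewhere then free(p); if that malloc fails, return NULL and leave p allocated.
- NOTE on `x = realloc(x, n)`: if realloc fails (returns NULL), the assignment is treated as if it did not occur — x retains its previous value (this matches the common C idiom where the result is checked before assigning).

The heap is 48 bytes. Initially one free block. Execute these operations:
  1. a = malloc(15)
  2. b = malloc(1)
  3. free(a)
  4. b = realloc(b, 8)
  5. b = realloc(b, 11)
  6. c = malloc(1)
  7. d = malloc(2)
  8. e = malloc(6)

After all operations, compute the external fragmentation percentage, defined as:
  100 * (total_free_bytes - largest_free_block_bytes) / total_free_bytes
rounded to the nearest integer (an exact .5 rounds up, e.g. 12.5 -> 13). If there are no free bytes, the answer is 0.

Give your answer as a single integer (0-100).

Op 1: a = malloc(15) -> a = 0; heap: [0-14 ALLOC][15-47 FREE]
Op 2: b = malloc(1) -> b = 15; heap: [0-14 ALLOC][15-15 ALLOC][16-47 FREE]
Op 3: free(a) -> (freed a); heap: [0-14 FREE][15-15 ALLOC][16-47 FREE]
Op 4: b = realloc(b, 8) -> b = 15; heap: [0-14 FREE][15-22 ALLOC][23-47 FREE]
Op 5: b = realloc(b, 11) -> b = 15; heap: [0-14 FREE][15-25 ALLOC][26-47 FREE]
Op 6: c = malloc(1) -> c = 0; heap: [0-0 ALLOC][1-14 FREE][15-25 ALLOC][26-47 FREE]
Op 7: d = malloc(2) -> d = 1; heap: [0-0 ALLOC][1-2 ALLOC][3-14 FREE][15-25 ALLOC][26-47 FREE]
Op 8: e = malloc(6) -> e = 3; heap: [0-0 ALLOC][1-2 ALLOC][3-8 ALLOC][9-14 FREE][15-25 ALLOC][26-47 FREE]
Free blocks: [6 22] total_free=28 largest=22 -> 100*(28-22)/28 = 600/28 ≈ 21.429 -> rounds to 21

Answer: 21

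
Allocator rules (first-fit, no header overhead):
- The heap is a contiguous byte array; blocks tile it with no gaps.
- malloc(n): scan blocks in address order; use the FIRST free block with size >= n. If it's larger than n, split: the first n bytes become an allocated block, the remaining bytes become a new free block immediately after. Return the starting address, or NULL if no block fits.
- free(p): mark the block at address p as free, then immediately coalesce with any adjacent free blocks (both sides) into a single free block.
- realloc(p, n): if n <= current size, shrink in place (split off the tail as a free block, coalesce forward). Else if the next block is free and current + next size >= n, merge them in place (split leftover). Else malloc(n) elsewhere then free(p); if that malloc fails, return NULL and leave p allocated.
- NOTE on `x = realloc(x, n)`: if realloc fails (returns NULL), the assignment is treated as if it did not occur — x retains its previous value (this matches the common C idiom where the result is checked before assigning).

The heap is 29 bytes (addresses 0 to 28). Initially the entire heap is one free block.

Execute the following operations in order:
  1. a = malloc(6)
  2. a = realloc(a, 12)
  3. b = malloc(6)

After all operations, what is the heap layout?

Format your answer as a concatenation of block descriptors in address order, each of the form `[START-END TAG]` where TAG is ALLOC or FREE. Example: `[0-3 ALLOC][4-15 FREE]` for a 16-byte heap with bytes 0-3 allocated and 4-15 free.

Op 1: a = malloc(6) -> a = 0; heap: [0-5 ALLOC][6-28 FREE]
Op 2: a = realloc(a, 12) -> a = 0; heap: [0-11 ALLOC][12-28 FREE]
Op 3: b = malloc(6) -> b = 12; heap: [0-11 ALLOC][12-17 ALLOC][18-28 FREE]

Answer: [0-11 ALLOC][12-17 ALLOC][18-28 FREE]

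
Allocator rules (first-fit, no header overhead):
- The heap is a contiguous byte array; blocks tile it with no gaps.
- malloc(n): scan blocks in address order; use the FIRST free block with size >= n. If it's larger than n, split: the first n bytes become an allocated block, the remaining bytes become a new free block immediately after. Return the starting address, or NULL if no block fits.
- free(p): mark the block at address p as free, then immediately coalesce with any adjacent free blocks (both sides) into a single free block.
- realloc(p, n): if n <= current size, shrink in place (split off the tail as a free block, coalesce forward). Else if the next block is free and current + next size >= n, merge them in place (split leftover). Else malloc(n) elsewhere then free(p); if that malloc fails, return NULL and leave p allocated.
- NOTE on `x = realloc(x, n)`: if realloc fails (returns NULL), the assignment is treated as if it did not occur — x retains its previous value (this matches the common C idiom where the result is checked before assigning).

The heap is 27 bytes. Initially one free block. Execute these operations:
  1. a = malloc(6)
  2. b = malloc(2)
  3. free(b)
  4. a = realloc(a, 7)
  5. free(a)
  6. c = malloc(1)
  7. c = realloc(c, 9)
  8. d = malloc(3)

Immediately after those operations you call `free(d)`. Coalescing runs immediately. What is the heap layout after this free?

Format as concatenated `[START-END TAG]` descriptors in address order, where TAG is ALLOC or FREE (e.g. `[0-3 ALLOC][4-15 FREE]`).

Op 1: a = malloc(6) -> a = 0; heap: [0-5 ALLOC][6-26 FREE]
Op 2: b = malloc(2) -> b = 6; heap: [0-5 ALLOC][6-7 ALLOC][8-26 FREE]
Op 3: free(b) -> (freed b); heap: [0-5 ALLOC][6-26 FREE]
Op 4: a = realloc(a, 7) -> a = 0; heap: [0-6 ALLOC][7-26 FREE]
Op 5: free(a) -> (freed a); heap: [0-26 FREE]
Op 6: c = malloc(1) -> c = 0; heap: [0-0 ALLOC][1-26 FREE]
Op 7: c = realloc(c, 9) -> c = 0; heap: [0-8 ALLOC][9-26 FREE]
Op 8: d = malloc(3) -> d = 9; heap: [0-8 ALLOC][9-11 ALLOC][12-26 FREE]
free(d): d = 9 -> block [9-11 ALLOC]; mark free, coalesce with adjacent free neighbors -> [0-8 ALLOC][9-26 FREE]

Answer: [0-8 ALLOC][9-26 FREE]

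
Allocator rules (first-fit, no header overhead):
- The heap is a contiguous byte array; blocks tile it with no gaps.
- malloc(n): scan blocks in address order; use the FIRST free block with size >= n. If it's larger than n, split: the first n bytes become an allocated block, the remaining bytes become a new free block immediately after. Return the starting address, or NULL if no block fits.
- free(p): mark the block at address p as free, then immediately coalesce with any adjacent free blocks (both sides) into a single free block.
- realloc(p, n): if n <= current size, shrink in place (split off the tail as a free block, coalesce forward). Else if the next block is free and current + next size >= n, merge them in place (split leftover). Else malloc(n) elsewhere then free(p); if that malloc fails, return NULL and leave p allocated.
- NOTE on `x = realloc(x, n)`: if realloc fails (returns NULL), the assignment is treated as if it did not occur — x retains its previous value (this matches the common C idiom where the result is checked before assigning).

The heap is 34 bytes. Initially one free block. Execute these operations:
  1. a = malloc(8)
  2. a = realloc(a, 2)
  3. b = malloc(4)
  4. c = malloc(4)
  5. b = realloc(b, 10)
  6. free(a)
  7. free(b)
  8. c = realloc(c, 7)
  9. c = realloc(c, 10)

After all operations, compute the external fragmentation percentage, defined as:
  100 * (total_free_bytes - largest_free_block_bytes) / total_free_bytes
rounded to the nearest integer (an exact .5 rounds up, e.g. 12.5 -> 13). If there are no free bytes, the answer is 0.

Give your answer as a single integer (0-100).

Op 1: a = malloc(8) -> a = 0; heap: [0-7 ALLOC][8-33 FREE]
Op 2: a = realloc(a, 2) -> a = 0; heap: [0-1 ALLOC][2-33 FREE]
Op 3: b = malloc(4) -> b = 2; heap: [0-1 ALLOC][2-5 ALLOC][6-33 FREE]
Op 4: c = malloc(4) -> c = 6; heap: [0-1 ALLOC][2-5 ALLOC][6-9 ALLOC][10-33 FREE]
Op 5: b = realloc(b, 10) -> b = 10; heap: [0-1 ALLOC][2-5 FREE][6-9 ALLOC][10-19 ALLOC][20-33 FREE]
Op 6: free(a) -> (freed a); heap: [0-5 FREE][6-9 ALLOC][10-19 ALLOC][20-33 FREE]
Op 7: free(b) -> (freed b); heap: [0-5 FREE][6-9 ALLOC][10-33 FREE]
Op 8: c = realloc(c, 7) -> c = 6; heap: [0-5 FREE][6-12 ALLOC][13-33 FREE]
Op 9: c = realloc(c, 10) -> c = 6; heap: [0-5 FREE][6-15 ALLOC][16-33 FREE]
Free blocks: [6 18] total_free=24 largest=18 -> 100*(24-18)/24 = 600/24 = 25

Answer: 25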